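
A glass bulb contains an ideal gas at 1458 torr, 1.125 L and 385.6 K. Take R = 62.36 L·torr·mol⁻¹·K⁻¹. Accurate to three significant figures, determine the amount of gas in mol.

n ≈ 0.0682 mol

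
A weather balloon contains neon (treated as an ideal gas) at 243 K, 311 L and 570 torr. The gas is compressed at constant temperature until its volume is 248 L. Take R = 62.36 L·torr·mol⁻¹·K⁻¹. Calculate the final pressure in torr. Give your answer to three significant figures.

T constant ⇒ Boyle's law P V = const: T₂ = T₁; P₂ = P₁·(V₁/V₂) = 714.8 torr.

P₂ ≈ 715 torr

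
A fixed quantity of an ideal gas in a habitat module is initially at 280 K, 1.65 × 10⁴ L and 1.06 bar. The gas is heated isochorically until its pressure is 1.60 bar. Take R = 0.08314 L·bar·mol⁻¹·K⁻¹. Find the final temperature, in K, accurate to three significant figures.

V constant ⇒ P ∝ T: V₂ = V₁; T₂ = T₁·(P₂/P₁) = 422.6 K.

T₂ ≈ 423 K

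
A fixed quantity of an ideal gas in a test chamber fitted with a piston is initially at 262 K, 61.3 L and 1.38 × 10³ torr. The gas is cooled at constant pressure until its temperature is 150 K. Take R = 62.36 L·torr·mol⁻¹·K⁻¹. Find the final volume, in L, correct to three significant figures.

Isobaric, so V/T is constant: P₂ = P₁; V₂ = V₁·(T₂/T₁) = 35.10 L.

V₂ ≈ 35.1 L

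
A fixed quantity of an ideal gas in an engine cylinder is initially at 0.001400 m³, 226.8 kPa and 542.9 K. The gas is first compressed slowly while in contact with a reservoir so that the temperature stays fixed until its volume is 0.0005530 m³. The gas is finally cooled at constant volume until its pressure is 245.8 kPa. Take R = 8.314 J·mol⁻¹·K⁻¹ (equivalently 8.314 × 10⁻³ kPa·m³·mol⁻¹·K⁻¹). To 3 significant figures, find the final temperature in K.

T₃ ≈ 232 K

Isothermal, so P V is constant: T₂ = T₁; P₂ = P₁·(V₁/V₂) = 574.2 kPa.
Isochoric, so P/T is constant: V₃ = V₂; T₃ = T₂·(P₃/P₂) = 232.4 K.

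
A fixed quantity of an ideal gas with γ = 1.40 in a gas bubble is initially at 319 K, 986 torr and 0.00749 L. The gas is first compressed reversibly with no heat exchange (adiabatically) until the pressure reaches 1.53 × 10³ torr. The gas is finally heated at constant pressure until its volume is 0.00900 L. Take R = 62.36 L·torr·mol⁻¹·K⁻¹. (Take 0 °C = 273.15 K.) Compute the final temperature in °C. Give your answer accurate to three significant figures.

Adiabatic (γ = 1.40), T V^(γ−1) and P V^γ constant: T₂ = T₁·(P₂/P₁)^((γ−1)/γ) = 361.7 K; V₂ = V₁·(P₁/P₂)^(1/γ) = 0.005472 L.
P constant ⇒ V ∝ T: P₃ = P₂; T₃ = T₂·(V₃/V₂) = 594.8 K.

T₃ ≈ 322 °C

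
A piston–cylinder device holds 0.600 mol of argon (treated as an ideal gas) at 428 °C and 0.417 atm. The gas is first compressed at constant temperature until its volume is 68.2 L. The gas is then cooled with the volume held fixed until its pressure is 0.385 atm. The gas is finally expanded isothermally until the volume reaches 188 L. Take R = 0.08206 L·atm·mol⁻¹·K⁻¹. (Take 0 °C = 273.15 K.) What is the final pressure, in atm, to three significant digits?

Convert: T₁ = 701.1 K.
From PV = nRT: V₁ = nRT₁/P₁ = 82.79 L.
T constant ⇒ Boyle's law P V = const: T₂ = T₁; P₂ = P₁·(V₁/V₂) = 0.5062 atm.
V constant ⇒ P ∝ T: V₃ = V₂; T₃ = T₂·(P₃/P₂) = 533.3 K.
Isothermal, so P V is constant: T₄ = T₃; P₄ = P₃·(V₃/V₄) = 0.1397 atm.

P₄ ≈ 0.140 atm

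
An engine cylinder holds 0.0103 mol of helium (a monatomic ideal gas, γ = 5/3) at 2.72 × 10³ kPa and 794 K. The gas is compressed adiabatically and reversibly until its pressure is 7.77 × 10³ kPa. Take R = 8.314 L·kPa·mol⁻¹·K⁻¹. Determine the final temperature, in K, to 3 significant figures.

T₂ ≈ 1.21e+03 K

From PV = nRT: V₁ = nRT₁/P₁ = 0.02500 L.
Reversible adiabatic, γ = 5/3: T₂ = T₁·(P₂/P₁)^((γ−1)/γ) = 1208 K; V₂ = V₁·(P₁/P₂)^(1/γ) = 0.01332 L.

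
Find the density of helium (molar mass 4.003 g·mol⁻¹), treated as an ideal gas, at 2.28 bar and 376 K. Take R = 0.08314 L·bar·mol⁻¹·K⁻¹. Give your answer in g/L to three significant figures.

ρ = PM/(RT) = (2.28 × 4.003) / (0.08314 × 376.0)

ρ ≈ 0.292 g/L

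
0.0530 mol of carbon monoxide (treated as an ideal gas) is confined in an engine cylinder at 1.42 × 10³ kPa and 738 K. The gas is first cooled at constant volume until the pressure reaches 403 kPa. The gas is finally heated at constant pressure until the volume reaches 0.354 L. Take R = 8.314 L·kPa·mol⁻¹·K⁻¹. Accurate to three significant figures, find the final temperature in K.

From PV = nRT: V₁ = nRT₁/P₁ = 0.2290 L.
V constant ⇒ P ∝ T: V₂ = V₁; T₂ = T₁·(P₂/P₁) = 209.4 K.
P constant ⇒ V ∝ T: P₃ = P₂; T₃ = T₂·(V₃/V₂) = 323.8 K.

T₃ ≈ 324 K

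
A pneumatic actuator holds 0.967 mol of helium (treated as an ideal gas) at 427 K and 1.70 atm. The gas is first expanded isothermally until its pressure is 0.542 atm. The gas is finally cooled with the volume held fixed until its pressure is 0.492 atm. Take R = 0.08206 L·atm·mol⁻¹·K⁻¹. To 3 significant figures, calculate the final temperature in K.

From PV = nRT: V₁ = nRT₁/P₁ = 19.93 L.
T constant ⇒ Boyle's law P V = const: T₂ = T₁; V₂ = V₁·(P₁/P₂) = 62.52 L.
V constant ⇒ P ∝ T: V₃ = V₂; T₃ = T₂·(P₃/P₂) = 387.6 K.

T₃ ≈ 388 K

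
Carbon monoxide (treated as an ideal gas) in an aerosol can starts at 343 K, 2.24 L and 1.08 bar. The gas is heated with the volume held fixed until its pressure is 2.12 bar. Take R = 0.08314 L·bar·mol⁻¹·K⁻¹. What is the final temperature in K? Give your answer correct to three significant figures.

Isochoric, so P/T is constant: V₂ = V₁; T₂ = T₁·(P₂/P₁) = 673.3 K.

T₂ ≈ 673 K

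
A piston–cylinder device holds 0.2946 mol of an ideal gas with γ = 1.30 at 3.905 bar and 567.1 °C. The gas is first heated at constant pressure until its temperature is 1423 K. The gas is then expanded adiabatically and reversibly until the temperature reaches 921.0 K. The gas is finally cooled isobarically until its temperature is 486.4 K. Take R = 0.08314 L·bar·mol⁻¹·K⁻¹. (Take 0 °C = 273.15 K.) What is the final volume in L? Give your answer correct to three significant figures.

Convert: T₁ = 840.2 K.
From PV = nRT: V₁ = nRT₁/P₁ = 5.270 L.
P constant ⇒ V ∝ T: P₂ = P₁; V₂ = V₁·(T₂/T₁) = 8.925 L.
Adiabatic (γ = 1.30), T V^(γ−1) and P V^γ constant: P₃ = P₂·(T₃/T₂)^(γ/(γ−1)) = 0.5927 bar; V₃ = V₂·(T₂/T₃)^(1/(γ−1)) = 38.06 L.
P constant ⇒ V ∝ T: P₄ = P₃; V₄ = V₃·(T₄/T₃) = 20.10 L.

V₄ ≈ 20.1 L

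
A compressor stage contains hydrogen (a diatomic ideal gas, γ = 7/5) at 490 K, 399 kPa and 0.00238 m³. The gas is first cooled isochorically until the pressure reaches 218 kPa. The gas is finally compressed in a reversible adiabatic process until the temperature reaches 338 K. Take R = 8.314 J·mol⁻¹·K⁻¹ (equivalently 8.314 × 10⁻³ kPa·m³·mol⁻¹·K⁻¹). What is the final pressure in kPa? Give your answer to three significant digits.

V constant ⇒ P ∝ T: V₂ = V₁; T₂ = T₁·(P₂/P₁) = 267.7 K.
Adiabatic (γ = 7/5), T V^(γ−1) and P V^γ constant: P₃ = P₂·(T₃/T₂)^(γ/(γ−1)) = 492.9 kPa; V₃ = V₂·(T₂/T₃)^(1/(γ−1)) = 0.001329 m³.

P₃ ≈ 493 kPa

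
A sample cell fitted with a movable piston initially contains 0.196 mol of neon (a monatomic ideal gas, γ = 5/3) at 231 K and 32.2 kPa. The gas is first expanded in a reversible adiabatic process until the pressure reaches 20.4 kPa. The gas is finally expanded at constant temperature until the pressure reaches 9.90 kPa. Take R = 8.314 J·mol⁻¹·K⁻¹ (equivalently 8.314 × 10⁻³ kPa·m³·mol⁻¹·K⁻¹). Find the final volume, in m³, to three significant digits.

V₃ ≈ 0.0317 m³

From PV = nRT: V₁ = nRT₁/P₁ = 0.01169 m³.
Reversible adiabatic, γ = 5/3: T₂ = T₁·(P₂/P₁)^((γ−1)/γ) = 192.5 K; V₂ = V₁·(P₁/P₂)^(1/γ) = 0.01537 m³.
Isothermal, so P V is constant: T₃ = T₂; V₃ = V₂·(P₂/P₃) = 0.03168 m³.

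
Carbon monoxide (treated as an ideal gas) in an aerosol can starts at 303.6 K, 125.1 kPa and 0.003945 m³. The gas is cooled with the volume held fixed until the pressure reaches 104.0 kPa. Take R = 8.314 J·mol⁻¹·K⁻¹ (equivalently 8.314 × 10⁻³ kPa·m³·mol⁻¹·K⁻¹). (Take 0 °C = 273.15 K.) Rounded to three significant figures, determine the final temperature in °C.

V constant ⇒ P ∝ T: V₂ = V₁; T₂ = T₁·(P₂/P₁) = 252.4 K.

T₂ ≈ -20.8 °C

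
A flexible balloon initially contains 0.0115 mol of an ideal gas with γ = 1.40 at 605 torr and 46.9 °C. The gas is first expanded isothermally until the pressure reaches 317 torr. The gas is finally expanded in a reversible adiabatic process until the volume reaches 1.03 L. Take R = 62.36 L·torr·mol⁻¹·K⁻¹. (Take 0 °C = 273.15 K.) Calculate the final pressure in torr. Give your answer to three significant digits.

Convert: T₁ = 320.0 K.
From PV = nRT: V₁ = nRT₁/P₁ = 0.3794 L.
T constant ⇒ Boyle's law P V = const: T₂ = T₁; V₂ = V₁·(P₁/P₂) = 0.7240 L.
Reversible adiabatic, γ = 1.40: T₃ = T₂·(V₂/V₃)^(γ−1) = 278.0 K; P₃ = P₂·(V₂/V₃)^γ = 193.5 torr.

P₃ ≈ 194 torr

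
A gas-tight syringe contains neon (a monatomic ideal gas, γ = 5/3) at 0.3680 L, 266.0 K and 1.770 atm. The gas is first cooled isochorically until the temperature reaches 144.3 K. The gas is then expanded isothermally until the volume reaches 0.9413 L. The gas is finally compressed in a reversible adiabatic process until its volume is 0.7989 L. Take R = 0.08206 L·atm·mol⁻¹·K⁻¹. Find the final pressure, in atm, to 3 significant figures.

V constant ⇒ P ∝ T: V₂ = V₁; P₂ = P₁·(T₂/T₁) = 0.9602 atm.
Isothermal, so P V is constant: T₃ = T₂; P₃ = P₂·(V₂/V₃) = 0.3754 atm.
Reversible adiabatic, γ = 5/3: T₄ = T₃·(V₃/V₄)^(γ−1) = 161.0 K; P₄ = P₃·(V₃/V₄)^γ = 0.4934 atm.

P₄ ≈ 0.493 atm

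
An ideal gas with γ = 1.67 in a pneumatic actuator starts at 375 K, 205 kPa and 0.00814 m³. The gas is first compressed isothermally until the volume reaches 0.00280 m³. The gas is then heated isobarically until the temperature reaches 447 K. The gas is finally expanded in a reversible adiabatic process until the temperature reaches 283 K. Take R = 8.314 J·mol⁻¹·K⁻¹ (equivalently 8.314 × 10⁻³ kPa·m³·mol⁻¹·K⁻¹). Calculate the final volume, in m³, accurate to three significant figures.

V₄ ≈ 0.00660 m³

T constant ⇒ Boyle's law P V = const: T₂ = T₁; P₂ = P₁·(V₁/V₂) = 596.0 kPa.
Isobaric, so V/T is constant: P₃ = P₂; V₃ = V₂·(T₃/T₂) = 0.003338 m³.
Adiabatic (γ = 1.67), T V^(γ−1) and P V^γ constant: P₄ = P₃·(T₄/T₃)^(γ/(γ−1)) = 190.7 kPa; V₄ = V₃·(T₃/T₄)^(1/(γ−1)) = 0.006603 m³.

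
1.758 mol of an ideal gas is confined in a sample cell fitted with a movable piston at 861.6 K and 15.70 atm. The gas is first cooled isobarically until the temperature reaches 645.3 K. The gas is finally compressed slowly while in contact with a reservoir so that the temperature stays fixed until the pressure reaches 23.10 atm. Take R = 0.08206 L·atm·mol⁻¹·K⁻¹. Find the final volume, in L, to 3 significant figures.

From PV = nRT: V₁ = nRT₁/P₁ = 7.917 L.
P constant ⇒ V ∝ T: P₂ = P₁; V₂ = V₁·(T₂/T₁) = 5.929 L.
T constant ⇒ Boyle's law P V = const: T₃ = T₂; V₃ = V₂·(P₂/P₃) = 4.030 L.

V₃ ≈ 4.03 L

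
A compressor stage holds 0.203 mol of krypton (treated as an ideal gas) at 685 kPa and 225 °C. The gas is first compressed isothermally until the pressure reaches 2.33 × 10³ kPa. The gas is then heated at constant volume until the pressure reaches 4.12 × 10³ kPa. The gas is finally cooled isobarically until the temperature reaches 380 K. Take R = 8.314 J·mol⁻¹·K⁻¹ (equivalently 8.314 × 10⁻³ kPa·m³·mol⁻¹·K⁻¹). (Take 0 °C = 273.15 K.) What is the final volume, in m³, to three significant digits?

V₄ ≈ 0.000156 m³

Convert: T₁ = 498.1 K.
From PV = nRT: V₁ = nRT₁/P₁ = 0.001227 m³.
Isothermal, so P V is constant: T₂ = T₁; V₂ = V₁·(P₁/P₂) = 0.0003608 m³.
Isochoric, so P/T is constant: V₃ = V₂; T₃ = T₂·(P₃/P₂) = 880.8 K.
Isobaric, so V/T is constant: P₄ = P₃; V₄ = V₃·(T₄/T₃) = 0.0001557 m³.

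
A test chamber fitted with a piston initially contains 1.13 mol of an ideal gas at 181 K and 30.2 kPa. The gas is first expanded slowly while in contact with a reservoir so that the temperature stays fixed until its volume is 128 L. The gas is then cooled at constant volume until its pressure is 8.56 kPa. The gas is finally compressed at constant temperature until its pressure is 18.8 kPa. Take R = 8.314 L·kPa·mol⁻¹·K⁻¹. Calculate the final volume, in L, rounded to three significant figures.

V₄ ≈ 58.3 L

From PV = nRT: V₁ = nRT₁/P₁ = 56.31 L.
Isothermal, so P V is constant: T₂ = T₁; P₂ = P₁·(V₁/V₂) = 13.28 kPa.
V constant ⇒ P ∝ T: V₃ = V₂; T₃ = T₂·(P₃/P₂) = 116.6 K.
Isothermal, so P V is constant: T₄ = T₃; V₄ = V₃·(P₃/P₄) = 58.28 L.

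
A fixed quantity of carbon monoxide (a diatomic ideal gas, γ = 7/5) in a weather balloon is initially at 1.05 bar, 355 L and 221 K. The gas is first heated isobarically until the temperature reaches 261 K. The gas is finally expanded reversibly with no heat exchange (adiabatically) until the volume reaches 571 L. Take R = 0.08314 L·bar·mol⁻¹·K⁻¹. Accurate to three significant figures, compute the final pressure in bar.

P constant ⇒ V ∝ T: P₂ = P₁; V₂ = V₁·(T₂/T₁) = 419.3 L.
Reversible adiabatic, γ = 7/5: T₃ = T₂·(V₂/V₃)^(γ−1) = 230.7 K; P₃ = P₂·(V₂/V₃)^γ = 0.6813 bar.

P₃ ≈ 0.681 bar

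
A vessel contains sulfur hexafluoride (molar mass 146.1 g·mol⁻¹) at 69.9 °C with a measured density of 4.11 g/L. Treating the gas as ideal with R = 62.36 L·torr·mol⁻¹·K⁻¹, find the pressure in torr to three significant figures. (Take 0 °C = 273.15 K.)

P ≈ 602 torr

ρ = PM/(RT) ⇒ P = ρRT/M = (4.11 × 62.36 × 343.0) / 146.1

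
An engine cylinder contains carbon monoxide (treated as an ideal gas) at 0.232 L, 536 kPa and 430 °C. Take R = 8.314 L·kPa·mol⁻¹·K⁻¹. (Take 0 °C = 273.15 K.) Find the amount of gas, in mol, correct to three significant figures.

n ≈ 0.0213 mol

Convert: T = 703.15 K.
PV = nRT ⇒ n = PV/(RT) = (536 × 0.232) / (8.314 × 703.15)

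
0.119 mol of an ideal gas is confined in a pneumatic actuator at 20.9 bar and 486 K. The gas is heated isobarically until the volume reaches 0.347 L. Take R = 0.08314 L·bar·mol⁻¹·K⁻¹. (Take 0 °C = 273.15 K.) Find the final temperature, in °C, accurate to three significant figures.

T₂ ≈ 460 °C

From PV = nRT: V₁ = nRT₁/P₁ = 0.2301 L.
P constant ⇒ V ∝ T: P₂ = P₁; T₂ = T₁·(V₂/V₁) = 733.0 K.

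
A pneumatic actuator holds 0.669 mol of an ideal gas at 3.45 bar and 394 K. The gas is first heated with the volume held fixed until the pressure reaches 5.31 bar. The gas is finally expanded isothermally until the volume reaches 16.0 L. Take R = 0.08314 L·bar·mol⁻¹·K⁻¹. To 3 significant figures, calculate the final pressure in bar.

P₃ ≈ 2.11 bar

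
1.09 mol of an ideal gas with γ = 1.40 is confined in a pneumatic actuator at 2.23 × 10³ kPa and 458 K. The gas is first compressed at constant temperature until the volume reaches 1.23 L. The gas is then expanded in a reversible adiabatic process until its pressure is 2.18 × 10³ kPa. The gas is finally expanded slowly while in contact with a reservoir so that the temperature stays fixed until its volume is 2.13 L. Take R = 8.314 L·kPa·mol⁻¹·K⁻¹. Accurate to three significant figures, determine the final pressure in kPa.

P₄ ≈ 1.72e+03 kPa

From PV = nRT: V₁ = nRT₁/P₁ = 1.861 L.
Isothermal, so P V is constant: T₂ = T₁; P₂ = P₁·(V₁/V₂) = 3374 kPa.
Reversible adiabatic, γ = 1.40: T₃ = T₂·(P₃/P₂)^((γ−1)/γ) = 404.3 K; V₃ = V₂·(P₂/P₃)^(1/γ) = 1.680 L.
T constant ⇒ Boyle's law P V = const: T₄ = T₃; P₄ = P₃·(V₃/V₄) = 1720 kPa.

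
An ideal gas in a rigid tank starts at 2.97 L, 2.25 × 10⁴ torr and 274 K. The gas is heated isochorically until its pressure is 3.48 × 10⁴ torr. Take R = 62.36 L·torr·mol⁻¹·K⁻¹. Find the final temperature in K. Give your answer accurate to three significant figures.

T₂ ≈ 424 K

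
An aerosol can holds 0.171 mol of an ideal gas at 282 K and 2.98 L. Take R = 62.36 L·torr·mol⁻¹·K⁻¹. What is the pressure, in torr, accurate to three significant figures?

PV = nRT ⇒ P = nRT/V = (0.171 × 62.36 × 282) / 2.98

P ≈ 1.01e+03 torr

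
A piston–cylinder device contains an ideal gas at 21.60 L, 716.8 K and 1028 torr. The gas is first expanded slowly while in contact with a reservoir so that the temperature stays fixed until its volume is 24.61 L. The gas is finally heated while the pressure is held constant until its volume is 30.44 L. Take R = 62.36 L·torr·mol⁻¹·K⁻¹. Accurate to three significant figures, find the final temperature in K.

T₃ ≈ 887 K

Isothermal, so P V is constant: T₂ = T₁; P₂ = P₁·(V₁/V₂) = 902.3 torr.
P constant ⇒ V ∝ T: P₃ = P₂; T₃ = T₂·(V₃/V₂) = 886.6 K.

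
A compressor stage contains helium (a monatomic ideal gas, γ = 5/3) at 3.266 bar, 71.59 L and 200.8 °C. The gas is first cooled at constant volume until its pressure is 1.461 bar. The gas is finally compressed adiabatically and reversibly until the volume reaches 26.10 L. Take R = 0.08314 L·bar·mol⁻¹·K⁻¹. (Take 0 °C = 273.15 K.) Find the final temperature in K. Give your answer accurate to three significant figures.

Convert: T₁ = 473.9 K.
V constant ⇒ P ∝ T: V₂ = V₁; T₂ = T₁·(P₂/P₁) = 212.0 K.
Reversible adiabatic, γ = 5/3: T₃ = T₂·(V₂/V₃)^(γ−1) = 415.4 K; P₃ = P₂·(V₂/V₃)^γ = 7.852 bar.

T₃ ≈ 415 K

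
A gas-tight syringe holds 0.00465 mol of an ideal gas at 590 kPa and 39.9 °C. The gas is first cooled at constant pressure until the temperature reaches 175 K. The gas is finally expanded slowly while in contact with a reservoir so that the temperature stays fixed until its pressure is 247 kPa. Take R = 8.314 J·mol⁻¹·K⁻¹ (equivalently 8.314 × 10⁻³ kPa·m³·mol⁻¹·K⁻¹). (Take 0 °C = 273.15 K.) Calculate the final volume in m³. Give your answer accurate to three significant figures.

V₃ ≈ 2.74e-05 m³

Convert: T₁ = 313.0 K.
From PV = nRT: V₁ = nRT₁/P₁ = 2.051e-05 m³.
P constant ⇒ V ∝ T: P₂ = P₁; V₂ = V₁·(T₂/T₁) = 1.147e-05 m³.
T constant ⇒ Boyle's law P V = const: T₃ = T₂; V₃ = V₂·(P₂/P₃) = 2.739e-05 m³.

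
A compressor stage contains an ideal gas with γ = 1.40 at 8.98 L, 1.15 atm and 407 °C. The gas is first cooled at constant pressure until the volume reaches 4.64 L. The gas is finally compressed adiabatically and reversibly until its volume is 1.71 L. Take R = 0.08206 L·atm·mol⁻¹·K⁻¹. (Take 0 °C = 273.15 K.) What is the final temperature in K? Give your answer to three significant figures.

T₃ ≈ 524 K

Convert: T₁ = 680.1 K.
P constant ⇒ V ∝ T: P₂ = P₁; T₂ = T₁·(V₂/V₁) = 351.4 K.
Adiabatic (γ = 1.40), T V^(γ−1) and P V^γ constant: T₃ = T₂·(V₂/V₃)^(γ−1) = 523.9 K; P₃ = P₂·(V₂/V₃)^γ = 4.652 atm.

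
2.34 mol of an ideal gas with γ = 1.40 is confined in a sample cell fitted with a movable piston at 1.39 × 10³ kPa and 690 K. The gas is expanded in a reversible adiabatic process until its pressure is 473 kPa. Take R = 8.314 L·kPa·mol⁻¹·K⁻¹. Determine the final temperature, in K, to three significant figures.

T₂ ≈ 507 K

From PV = nRT: V₁ = nRT₁/P₁ = 9.657 L.
Adiabatic (γ = 1.40), T V^(γ−1) and P V^γ constant: T₂ = T₁·(P₂/P₁)^((γ−1)/γ) = 507.1 K; V₂ = V₁·(P₁/P₂)^(1/γ) = 20.86 L.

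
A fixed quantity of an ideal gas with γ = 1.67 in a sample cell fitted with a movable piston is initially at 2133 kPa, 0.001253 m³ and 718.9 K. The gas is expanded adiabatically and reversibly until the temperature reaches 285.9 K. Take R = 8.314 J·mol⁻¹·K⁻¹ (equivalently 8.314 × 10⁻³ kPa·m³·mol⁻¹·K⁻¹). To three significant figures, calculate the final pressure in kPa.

Reversible adiabatic, γ = 1.67: P₂ = P₁·(T₂/T₁)^(γ/(γ−1)) = 214.2 kPa; V₂ = V₁·(T₁/T₂)^(1/(γ−1)) = 0.004962 m³.

P₂ ≈ 214 kPa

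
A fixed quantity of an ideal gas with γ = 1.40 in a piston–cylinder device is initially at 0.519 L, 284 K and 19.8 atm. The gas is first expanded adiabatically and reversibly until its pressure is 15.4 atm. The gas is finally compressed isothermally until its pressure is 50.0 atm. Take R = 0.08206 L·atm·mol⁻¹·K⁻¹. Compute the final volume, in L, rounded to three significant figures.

V₃ ≈ 0.191 L

Adiabatic (γ = 1.40), T V^(γ−1) and P V^γ constant: T₂ = T₁·(P₂/P₁)^((γ−1)/γ) = 264.3 K; V₂ = V₁·(P₁/P₂)^(1/γ) = 0.6211 L.
T constant ⇒ Boyle's law P V = const: T₃ = T₂; V₃ = V₂·(P₂/P₃) = 0.1913 L.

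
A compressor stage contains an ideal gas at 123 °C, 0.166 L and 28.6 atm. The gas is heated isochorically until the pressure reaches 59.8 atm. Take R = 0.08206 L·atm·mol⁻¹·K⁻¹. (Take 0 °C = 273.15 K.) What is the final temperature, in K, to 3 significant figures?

T₂ ≈ 828 K

Convert: T₁ = 396.1 K.
V constant ⇒ P ∝ T: V₂ = V₁; T₂ = T₁·(P₂/P₁) = 828.3 K.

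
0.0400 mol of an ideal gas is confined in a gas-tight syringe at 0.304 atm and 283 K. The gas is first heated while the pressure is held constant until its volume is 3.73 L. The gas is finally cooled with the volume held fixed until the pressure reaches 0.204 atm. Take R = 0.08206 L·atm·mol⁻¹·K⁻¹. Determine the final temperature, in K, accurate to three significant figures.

From PV = nRT: V₁ = nRT₁/P₁ = 3.056 L.
Isobaric, so V/T is constant: P₂ = P₁; T₂ = T₁·(V₂/V₁) = 345.5 K.
V constant ⇒ P ∝ T: V₃ = V₂; T₃ = T₂·(P₃/P₂) = 231.8 K.

T₃ ≈ 232 K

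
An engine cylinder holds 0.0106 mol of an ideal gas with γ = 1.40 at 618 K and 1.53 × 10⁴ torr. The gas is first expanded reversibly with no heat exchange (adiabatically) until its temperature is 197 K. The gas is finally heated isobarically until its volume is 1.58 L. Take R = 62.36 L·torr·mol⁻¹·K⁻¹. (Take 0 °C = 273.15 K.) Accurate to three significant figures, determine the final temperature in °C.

T₃ ≈ 396 °C

From PV = nRT: V₁ = nRT₁/P₁ = 0.02670 L.
Reversible adiabatic, γ = 1.40: P₂ = P₁·(T₂/T₁)^(γ/(γ−1)) = 279.8 torr; V₂ = V₁·(T₁/T₂)^(1/(γ−1)) = 0.4654 L.
P constant ⇒ V ∝ T: P₃ = P₂; T₃ = T₂·(V₃/V₂) = 668.8 K.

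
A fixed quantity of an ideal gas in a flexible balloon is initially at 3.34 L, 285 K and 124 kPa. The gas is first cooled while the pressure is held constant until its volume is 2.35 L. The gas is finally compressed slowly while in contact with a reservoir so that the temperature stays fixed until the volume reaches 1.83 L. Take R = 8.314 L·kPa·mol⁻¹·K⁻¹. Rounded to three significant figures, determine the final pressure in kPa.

P₃ ≈ 159 kPa

P constant ⇒ V ∝ T: P₂ = P₁; T₂ = T₁·(V₂/V₁) = 200.5 K.
Isothermal, so P V is constant: T₃ = T₂; P₃ = P₂·(V₂/V₃) = 159.2 kPa.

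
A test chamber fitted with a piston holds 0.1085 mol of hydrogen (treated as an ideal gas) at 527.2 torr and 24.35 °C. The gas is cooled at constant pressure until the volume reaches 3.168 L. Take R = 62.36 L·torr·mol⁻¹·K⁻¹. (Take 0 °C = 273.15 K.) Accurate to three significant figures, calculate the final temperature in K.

T₂ ≈ 247 K

Convert: T₁ = 297.5 K.
From PV = nRT: V₁ = nRT₁/P₁ = 3.818 L.
P constant ⇒ V ∝ T: P₂ = P₁; T₂ = T₁·(V₂/V₁) = 246.8 K.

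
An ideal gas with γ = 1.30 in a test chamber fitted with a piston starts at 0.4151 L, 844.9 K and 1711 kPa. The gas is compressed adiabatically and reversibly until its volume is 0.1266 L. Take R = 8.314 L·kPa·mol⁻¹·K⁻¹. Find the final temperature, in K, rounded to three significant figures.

T₂ ≈ 1.21e+03 K

Reversible adiabatic, γ = 1.30: T₂ = T₁·(V₁/V₂)^(γ−1) = 1206 K; P₂ = P₁·(V₁/V₂)^γ = 8011 kPa.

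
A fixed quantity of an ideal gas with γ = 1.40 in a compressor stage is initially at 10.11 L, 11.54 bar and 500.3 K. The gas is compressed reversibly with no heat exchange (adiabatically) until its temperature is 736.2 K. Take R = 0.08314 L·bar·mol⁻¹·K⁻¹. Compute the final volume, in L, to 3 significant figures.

Adiabatic (γ = 1.40), T V^(γ−1) and P V^γ constant: P₂ = P₁·(T₂/T₁)^(γ/(γ−1)) = 44.61 bar; V₂ = V₁·(T₁/T₂)^(1/(γ−1)) = 3.849 L.

V₂ ≈ 3.85 L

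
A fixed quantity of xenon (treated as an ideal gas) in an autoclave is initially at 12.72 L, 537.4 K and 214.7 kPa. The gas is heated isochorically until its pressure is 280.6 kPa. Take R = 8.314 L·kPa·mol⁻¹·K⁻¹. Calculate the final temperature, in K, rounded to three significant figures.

V constant ⇒ P ∝ T: V₂ = V₁; T₂ = T₁·(P₂/P₁) = 702.3 K.

T₂ ≈ 702 K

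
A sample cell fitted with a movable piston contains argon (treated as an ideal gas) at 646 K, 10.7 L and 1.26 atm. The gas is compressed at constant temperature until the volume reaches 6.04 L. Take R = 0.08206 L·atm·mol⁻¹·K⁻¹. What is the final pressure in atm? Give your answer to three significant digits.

Isothermal, so P V is constant: T₂ = T₁; P₂ = P₁·(V₁/V₂) = 2.232 atm.

P₂ ≈ 2.23 atm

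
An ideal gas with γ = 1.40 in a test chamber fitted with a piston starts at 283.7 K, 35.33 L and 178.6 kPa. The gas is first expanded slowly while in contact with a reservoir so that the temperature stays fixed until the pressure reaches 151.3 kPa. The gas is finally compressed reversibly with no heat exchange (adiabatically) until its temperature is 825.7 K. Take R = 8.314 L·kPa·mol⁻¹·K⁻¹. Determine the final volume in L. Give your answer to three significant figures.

T constant ⇒ Boyle's law P V = const: T₂ = T₁; V₂ = V₁·(P₁/P₂) = 41.70 L.
Adiabatic (γ = 1.40), T V^(γ−1) and P V^γ constant: P₃ = P₂·(T₃/T₂)^(γ/(γ−1)) = 6364 kPa; V₃ = V₂·(T₂/T₃)^(1/(γ−1)) = 2.886 L.

V₃ ≈ 2.89 L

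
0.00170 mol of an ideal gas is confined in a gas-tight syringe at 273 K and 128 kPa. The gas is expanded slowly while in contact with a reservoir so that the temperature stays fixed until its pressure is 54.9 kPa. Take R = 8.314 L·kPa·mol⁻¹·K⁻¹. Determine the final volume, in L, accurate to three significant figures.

V₂ ≈ 0.0703 L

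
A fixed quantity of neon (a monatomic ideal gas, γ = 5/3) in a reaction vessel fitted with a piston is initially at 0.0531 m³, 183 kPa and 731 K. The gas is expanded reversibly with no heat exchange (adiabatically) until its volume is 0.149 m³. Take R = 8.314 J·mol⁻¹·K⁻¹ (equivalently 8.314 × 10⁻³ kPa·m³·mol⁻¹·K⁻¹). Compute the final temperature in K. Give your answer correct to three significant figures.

T₂ ≈ 367 K

Reversible adiabatic, γ = 5/3: T₂ = T₁·(V₁/V₂)^(γ−1) = 367.4 K; P₂ = P₁·(V₁/V₂)^γ = 32.78 kPa.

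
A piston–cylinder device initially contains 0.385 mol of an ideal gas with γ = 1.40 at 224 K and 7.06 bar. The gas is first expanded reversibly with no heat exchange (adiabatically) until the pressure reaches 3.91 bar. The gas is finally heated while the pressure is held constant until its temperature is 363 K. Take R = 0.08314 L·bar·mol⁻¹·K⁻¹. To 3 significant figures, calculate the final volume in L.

V₃ ≈ 2.97 L

From PV = nRT: V₁ = nRT₁/P₁ = 1.016 L.
Reversible adiabatic, γ = 1.40: T₂ = T₁·(P₂/P₁)^((γ−1)/γ) = 189.2 K; V₂ = V₁·(P₁/P₂)^(1/γ) = 1.549 L.
Isobaric, so V/T is constant: P₃ = P₂; V₃ = V₂·(T₃/T₂) = 2.972 L.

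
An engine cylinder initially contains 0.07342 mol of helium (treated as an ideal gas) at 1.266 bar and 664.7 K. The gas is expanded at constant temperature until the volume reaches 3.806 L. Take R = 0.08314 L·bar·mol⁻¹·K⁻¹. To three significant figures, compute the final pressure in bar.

P₂ ≈ 1.07 bar

From PV = nRT: V₁ = nRT₁/P₁ = 3.205 L.
Isothermal, so P V is constant: T₂ = T₁; P₂ = P₁·(V₁/V₂) = 1.066 bar.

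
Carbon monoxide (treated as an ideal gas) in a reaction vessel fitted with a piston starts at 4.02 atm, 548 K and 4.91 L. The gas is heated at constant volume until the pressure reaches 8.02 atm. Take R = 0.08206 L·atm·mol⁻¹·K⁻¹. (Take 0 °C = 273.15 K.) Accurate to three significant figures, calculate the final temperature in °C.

T₂ ≈ 820 °C

Isochoric, so P/T is constant: V₂ = V₁; T₂ = T₁·(P₂/P₁) = 1093 K.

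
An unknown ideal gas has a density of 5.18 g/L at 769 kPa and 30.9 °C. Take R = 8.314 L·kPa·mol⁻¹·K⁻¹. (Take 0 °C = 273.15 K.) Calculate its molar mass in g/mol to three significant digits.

M ≈ 17.0 g/mol

ρ = PM/(RT) ⇒ M = ρRT/P = (5.18 × 8.314 × 304.0) / 769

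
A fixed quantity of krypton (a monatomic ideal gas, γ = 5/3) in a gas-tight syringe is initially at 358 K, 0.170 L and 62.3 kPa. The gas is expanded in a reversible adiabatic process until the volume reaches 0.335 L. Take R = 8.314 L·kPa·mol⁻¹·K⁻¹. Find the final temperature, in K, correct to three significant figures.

Adiabatic (γ = 5/3), T V^(γ−1) and P V^γ constant: T₂ = T₁·(V₁/V₂)^(γ−1) = 227.8 K; P₂ = P₁·(V₁/V₂)^γ = 20.11 kPa.

T₂ ≈ 228 K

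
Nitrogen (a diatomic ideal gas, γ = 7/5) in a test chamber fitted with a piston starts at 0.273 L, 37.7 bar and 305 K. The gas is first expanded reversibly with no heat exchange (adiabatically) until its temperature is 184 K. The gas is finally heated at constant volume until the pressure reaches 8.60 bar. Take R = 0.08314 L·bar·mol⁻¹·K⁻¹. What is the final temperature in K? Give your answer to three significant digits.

T₃ ≈ 246 K

Reversible adiabatic, γ = 7/5: P₂ = P₁·(T₂/T₁)^(γ/(γ−1)) = 6.429 bar; V₂ = V₁·(T₁/T₂)^(1/(γ−1)) = 0.9658 L.
V constant ⇒ P ∝ T: V₃ = V₂; T₃ = T₂·(P₃/P₂) = 246.1 K.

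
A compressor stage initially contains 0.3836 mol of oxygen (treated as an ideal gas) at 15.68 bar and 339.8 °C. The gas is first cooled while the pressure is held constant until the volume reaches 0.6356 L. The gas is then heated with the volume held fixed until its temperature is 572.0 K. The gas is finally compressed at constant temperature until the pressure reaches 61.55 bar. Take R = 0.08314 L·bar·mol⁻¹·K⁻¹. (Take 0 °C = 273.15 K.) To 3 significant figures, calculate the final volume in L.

Convert: T₁ = 613.0 K.
From PV = nRT: V₁ = nRT₁/P₁ = 1.247 L.
P constant ⇒ V ∝ T: P₂ = P₁; T₂ = T₁·(V₂/V₁) = 312.5 K.
V constant ⇒ P ∝ T: V₃ = V₂; P₃ = P₂·(T₃/T₂) = 28.70 bar.
Isothermal, so P V is constant: T₄ = T₃; V₄ = V₃·(P₃/P₄) = 0.2964 L.

V₄ ≈ 0.296 L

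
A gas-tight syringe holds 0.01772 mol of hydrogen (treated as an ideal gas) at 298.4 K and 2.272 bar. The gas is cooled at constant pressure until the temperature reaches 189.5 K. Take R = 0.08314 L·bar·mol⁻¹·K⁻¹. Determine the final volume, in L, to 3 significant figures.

V₂ ≈ 0.123 L

From PV = nRT: V₁ = nRT₁/P₁ = 0.1935 L.
P constant ⇒ V ∝ T: P₂ = P₁; V₂ = V₁·(T₂/T₁) = 0.1229 L.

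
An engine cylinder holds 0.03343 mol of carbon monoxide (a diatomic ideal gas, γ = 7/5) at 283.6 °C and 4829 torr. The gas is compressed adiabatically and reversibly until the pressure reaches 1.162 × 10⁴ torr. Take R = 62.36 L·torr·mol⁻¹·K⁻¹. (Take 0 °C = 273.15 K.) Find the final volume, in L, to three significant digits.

V₂ ≈ 0.128 L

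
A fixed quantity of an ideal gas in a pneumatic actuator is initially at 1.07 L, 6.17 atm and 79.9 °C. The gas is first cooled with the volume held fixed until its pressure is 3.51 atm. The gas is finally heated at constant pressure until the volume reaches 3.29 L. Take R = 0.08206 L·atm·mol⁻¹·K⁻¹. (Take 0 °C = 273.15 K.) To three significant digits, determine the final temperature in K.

Convert: T₁ = 353.0 K.
Isochoric, so P/T is constant: V₂ = V₁; T₂ = T₁·(P₂/P₁) = 200.8 K.
P constant ⇒ V ∝ T: P₃ = P₂; T₃ = T₂·(V₃/V₂) = 617.5 K.

T₃ ≈ 618 K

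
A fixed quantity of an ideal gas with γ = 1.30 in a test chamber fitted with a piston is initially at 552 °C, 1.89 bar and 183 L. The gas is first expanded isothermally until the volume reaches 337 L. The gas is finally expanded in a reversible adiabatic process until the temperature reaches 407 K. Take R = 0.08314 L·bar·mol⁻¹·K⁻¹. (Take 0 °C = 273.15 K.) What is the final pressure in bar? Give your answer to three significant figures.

P₃ ≈ 0.0480 bar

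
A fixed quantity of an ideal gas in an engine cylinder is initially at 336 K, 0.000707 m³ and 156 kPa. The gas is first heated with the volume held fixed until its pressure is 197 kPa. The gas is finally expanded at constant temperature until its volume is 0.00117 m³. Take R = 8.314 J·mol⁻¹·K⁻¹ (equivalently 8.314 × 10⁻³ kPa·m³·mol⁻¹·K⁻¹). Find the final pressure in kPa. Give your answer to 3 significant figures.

Isochoric, so P/T is constant: V₂ = V₁; T₂ = T₁·(P₂/P₁) = 424.3 K.
Isothermal, so P V is constant: T₃ = T₂; P₃ = P₂·(V₂/V₃) = 119.0 kPa.

P₃ ≈ 119 kPa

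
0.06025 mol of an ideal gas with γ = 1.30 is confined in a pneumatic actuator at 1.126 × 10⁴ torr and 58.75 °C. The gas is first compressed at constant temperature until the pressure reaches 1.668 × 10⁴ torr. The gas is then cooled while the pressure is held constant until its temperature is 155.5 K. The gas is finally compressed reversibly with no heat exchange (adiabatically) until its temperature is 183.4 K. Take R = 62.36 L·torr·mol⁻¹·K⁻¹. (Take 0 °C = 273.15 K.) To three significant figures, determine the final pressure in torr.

Convert: T₁ = 331.9 K.
From PV = nRT: V₁ = nRT₁/P₁ = 0.1107 L.
Isothermal, so P V is constant: T₂ = T₁; V₂ = V₁·(P₁/P₂) = 0.07476 L.
P constant ⇒ V ∝ T: P₃ = P₂; V₃ = V₂·(T₃/T₂) = 0.03503 L.
Adiabatic (γ = 1.30), T V^(γ−1) and P V^γ constant: P₄ = P₃·(T₄/T₃)^(γ/(γ−1)) = 3.410e+04 torr; V₄ = V₃·(T₃/T₄)^(1/(γ−1)) = 0.02021 L.

P₄ ≈ 3.41e+04 torr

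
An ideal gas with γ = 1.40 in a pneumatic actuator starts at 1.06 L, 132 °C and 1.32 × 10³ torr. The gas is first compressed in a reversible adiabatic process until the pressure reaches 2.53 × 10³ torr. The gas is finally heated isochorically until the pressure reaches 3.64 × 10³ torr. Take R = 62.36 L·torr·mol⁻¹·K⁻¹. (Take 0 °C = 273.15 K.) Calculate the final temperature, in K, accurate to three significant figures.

T₃ ≈ 702 K

Convert: T₁ = 405.1 K.
Adiabatic (γ = 1.40), T V^(γ−1) and P V^γ constant: T₂ = T₁·(P₂/P₁)^((γ−1)/γ) = 487.9 K; V₂ = V₁·(P₁/P₂)^(1/γ) = 0.6660 L.
Isochoric, so P/T is constant: V₃ = V₂; T₃ = T₂·(P₃/P₂) = 702.0 K.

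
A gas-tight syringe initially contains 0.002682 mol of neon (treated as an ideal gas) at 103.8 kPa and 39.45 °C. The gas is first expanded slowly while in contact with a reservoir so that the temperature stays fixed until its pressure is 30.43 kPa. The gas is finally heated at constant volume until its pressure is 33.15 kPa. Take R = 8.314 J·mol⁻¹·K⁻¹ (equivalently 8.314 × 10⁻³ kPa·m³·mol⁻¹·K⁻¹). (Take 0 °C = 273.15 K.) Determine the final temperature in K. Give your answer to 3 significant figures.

Convert: T₁ = 312.6 K.
From PV = nRT: V₁ = nRT₁/P₁ = 6.715e-05 m³.
Isothermal, so P V is constant: T₂ = T₁; V₂ = V₁·(P₁/P₂) = 0.0002291 m³.
V constant ⇒ P ∝ T: V₃ = V₂; T₃ = T₂·(P₃/P₂) = 340.5 K.

T₃ ≈ 341 K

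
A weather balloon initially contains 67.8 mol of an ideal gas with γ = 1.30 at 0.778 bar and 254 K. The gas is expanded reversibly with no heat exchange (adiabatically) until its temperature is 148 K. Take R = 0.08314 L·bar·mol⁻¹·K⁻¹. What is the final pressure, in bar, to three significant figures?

From PV = nRT: V₁ = nRT₁/P₁ = 1840 L.
Adiabatic (γ = 1.30), T V^(γ−1) and P V^γ constant: P₂ = P₁·(T₂/T₁)^(γ/(γ−1)) = 0.07490 bar; V₂ = V₁·(T₁/T₂)^(1/(γ−1)) = 1.114e+04 L.

P₂ ≈ 0.0749 bar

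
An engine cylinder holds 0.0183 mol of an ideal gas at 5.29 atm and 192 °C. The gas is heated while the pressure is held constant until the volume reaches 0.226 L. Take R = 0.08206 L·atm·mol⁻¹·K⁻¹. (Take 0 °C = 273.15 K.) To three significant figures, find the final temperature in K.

T₂ ≈ 796 K

Convert: T₁ = 465.1 K.
From PV = nRT: V₁ = nRT₁/P₁ = 0.1320 L.
Isobaric, so V/T is constant: P₂ = P₁; T₂ = T₁·(V₂/V₁) = 796.1 K.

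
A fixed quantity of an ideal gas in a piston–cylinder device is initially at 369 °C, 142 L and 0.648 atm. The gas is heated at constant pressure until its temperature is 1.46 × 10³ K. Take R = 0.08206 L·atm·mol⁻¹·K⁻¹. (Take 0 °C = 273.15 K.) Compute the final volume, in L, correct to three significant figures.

Convert: T₁ = 642.1 K.
Isobaric, so V/T is constant: P₂ = P₁; V₂ = V₁·(T₂/T₁) = 322.9 L.

V₂ ≈ 323 L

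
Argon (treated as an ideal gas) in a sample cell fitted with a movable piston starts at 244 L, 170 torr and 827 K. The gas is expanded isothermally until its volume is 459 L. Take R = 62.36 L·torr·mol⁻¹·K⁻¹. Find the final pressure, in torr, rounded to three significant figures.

T constant ⇒ Boyle's law P V = const: T₂ = T₁; P₂ = P₁·(V₁/V₂) = 90.37 torr.

P₂ ≈ 90.4 torr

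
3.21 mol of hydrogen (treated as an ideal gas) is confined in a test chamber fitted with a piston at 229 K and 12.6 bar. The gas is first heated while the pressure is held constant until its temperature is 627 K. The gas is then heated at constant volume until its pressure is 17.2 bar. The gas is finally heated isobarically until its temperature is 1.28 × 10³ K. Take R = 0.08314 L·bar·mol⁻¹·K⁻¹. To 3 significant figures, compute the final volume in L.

V₄ ≈ 19.9 L

From PV = nRT: V₁ = nRT₁/P₁ = 4.850 L.
Isobaric, so V/T is constant: P₂ = P₁; V₂ = V₁·(T₂/T₁) = 13.28 L.
Isochoric, so P/T is constant: V₃ = V₂; T₃ = T₂·(P₃/P₂) = 855.9 K.
Isobaric, so V/T is constant: P₄ = P₃; V₄ = V₃·(T₄/T₃) = 19.86 L.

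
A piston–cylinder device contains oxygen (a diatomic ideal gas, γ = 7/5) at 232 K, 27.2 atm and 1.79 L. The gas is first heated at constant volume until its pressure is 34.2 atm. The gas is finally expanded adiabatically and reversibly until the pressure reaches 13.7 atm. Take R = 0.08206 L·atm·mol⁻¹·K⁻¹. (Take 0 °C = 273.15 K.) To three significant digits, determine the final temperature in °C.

T₃ ≈ -48.5 °C

V constant ⇒ P ∝ T: V₂ = V₁; T₂ = T₁·(P₂/P₁) = 291.7 K.
Reversible adiabatic, γ = 7/5: T₃ = T₂·(P₃/P₂)^((γ−1)/γ) = 224.6 K; V₃ = V₂·(P₂/P₃)^(1/γ) = 3.441 L.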